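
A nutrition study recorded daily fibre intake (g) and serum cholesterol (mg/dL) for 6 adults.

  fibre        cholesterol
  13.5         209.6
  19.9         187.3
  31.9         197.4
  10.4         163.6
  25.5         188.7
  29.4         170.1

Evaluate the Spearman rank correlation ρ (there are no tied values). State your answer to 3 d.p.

Rank fibre: 2, 3, 6, 1, 4, 5
Rank cholesterol: 6, 3, 5, 1, 4, 2
d = rank(fibre) − rank(cholesterol): -4, 0, 1, 0, 0, 3; Σd² = 26
ρ = 1 − 6Σd² / [n(n²−1)] = 1 − 6×26 / (6×35) = 1 − 156/210 ≈ 0.257

0.257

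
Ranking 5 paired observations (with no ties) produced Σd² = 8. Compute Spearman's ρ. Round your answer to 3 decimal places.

0.600

ρ = 1 − 6Σd² / [n(n²−1)] = 1 − 6×8 / (5×24)
  = 1 − 48/120 = 1 − 0.4000 ≈ 0.600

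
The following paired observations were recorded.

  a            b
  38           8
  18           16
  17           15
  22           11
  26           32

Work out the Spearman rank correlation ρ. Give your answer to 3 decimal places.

Rank a: 5, 2, 1, 3, 4
Rank b: 1, 4, 3, 2, 5
d = rank(a) − rank(b): 4, -2, -2, 1, -1; Σd² = 26
ρ = 1 − 6Σd² / [n(n²−1)] = 1 − 6×26 / (5×24) = 1 − 156/120 ≈ -0.300

-0.300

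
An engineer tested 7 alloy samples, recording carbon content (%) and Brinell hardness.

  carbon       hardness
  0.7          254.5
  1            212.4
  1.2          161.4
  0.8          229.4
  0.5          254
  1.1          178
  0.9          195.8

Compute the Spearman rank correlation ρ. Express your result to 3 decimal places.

Rank carbon: 2, 5, 7, 3, 1, 6, 4
Rank hardness: 7, 4, 1, 5, 6, 2, 3
d = rank(carbon) − rank(hardness): -5, 1, 6, -2, -5, 4, 1; Σd² = 108
ρ = 1 − 6Σd² / [n(n²−1)] = 1 − 6×108 / (7×48) = 1 − 648/336 ≈ -0.929

-0.929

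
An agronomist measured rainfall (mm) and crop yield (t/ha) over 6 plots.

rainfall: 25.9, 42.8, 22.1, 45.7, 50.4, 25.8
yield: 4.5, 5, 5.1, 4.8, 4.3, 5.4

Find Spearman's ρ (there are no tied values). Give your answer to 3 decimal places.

Rank rainfall: 3, 4, 1, 5, 6, 2
Rank yield: 2, 4, 5, 3, 1, 6
d = rank(rainfall) − rank(yield): 1, 0, -4, 2, 5, -4; Σd² = 62
ρ = 1 − 6Σd² / [n(n²−1)] = 1 − 6×62 / (6×35) = 1 − 372/210 ≈ -0.771

-0.771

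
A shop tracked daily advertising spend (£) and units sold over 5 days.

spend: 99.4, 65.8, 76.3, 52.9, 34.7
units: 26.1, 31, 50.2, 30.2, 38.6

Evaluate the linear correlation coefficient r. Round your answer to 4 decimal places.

-0.2045

n = 5, Σx = 329.1, Σy = 176.1, Σx² = 24034.19, Σy² = 6564.25, Σxy = 11401.4
nΣxy − ΣxΣy = 57007 − 57954.51 = -947.51
nΣx² − (Σx)² = 120170.95 − 108306.81 = 11864.14; nΣy² − (Σy)² = 32821.25 − 31011.21 = 1810.04
r = -947.51 / √(11864.14 × 1810.04) = -947.51 / 4634.0660 ≈ -0.2045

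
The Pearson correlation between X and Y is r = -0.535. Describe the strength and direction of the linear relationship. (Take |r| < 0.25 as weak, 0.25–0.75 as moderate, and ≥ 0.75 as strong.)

r = -0.535 < 0 so the relationship is negative.
|r| = 0.535, which falls in the moderate range.

moderate negative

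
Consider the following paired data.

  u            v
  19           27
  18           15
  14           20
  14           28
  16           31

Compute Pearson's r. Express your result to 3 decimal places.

n = 5, Σu = 81, Σv = 121, Σu² = 1333, Σv² = 3099, Σuv = 1951
nΣuv − ΣuΣv = 9755 − 9801 = -46
nΣu² − (Σu)² = 6665 − 6561 = 104; nΣv² − (Σv)² = 15495 − 14641 = 854
r = -46 / √(104 × 854) = -46 / 298.0201 ≈ -0.154

-0.154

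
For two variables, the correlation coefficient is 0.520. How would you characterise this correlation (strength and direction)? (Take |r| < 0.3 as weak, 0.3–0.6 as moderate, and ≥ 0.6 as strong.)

moderate positive

r = 0.520 > 0 so the relationship is positive.
|r| = 0.520, which falls in the moderate range.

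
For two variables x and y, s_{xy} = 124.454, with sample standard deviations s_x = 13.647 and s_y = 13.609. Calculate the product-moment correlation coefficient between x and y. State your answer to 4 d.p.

0.6701

r = Cov(x,y) / (s_x · s_y) = 124.454 / (13.647 × 13.609)
  = 124.454 / 185.7220 ≈ 0.6701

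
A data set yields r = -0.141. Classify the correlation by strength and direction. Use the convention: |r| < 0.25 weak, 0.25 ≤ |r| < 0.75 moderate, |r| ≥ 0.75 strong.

r = -0.141 < 0 so the relationship is negative.
|r| = 0.141, which falls in the weak range.

weak negative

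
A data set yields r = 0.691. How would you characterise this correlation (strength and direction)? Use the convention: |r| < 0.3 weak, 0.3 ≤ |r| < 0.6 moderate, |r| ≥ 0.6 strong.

r = 0.691 > 0 so the relationship is positive.
|r| = 0.691, which falls in the strong range.

strong positive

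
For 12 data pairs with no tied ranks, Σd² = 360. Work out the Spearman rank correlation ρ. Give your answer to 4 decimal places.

-0.2587

ρ = 1 − 6Σd² / [n(n²−1)] = 1 − 6×360 / (12×143)
  = 1 − 2160/1716 = 1 − 1.25874 ≈ -0.2587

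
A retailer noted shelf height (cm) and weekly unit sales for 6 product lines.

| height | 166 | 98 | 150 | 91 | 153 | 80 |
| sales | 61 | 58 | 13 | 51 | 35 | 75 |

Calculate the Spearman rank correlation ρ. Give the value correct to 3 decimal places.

-0.314

Rank height: 6, 3, 4, 2, 5, 1
Rank sales: 5, 4, 1, 3, 2, 6
d = rank(height) − rank(sales): 1, -1, 3, -1, 3, -5; Σd² = 46
ρ = 1 − 6Σd² / [n(n²−1)] = 1 − 6×46 / (6×35) = 1 − 276/210 ≈ -0.314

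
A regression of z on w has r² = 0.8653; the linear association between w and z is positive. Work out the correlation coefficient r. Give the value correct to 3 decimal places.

0.930

|r| = √0.8653 = 0.930
The association is positive, so r = 0.930.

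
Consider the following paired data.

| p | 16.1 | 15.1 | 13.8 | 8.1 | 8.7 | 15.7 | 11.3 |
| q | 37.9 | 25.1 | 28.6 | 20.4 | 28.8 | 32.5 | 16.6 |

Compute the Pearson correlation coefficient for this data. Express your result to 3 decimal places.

0.616

n = 7, Σp = 88.8, Σq = 189.9, Σp² = 1193.14, Σq² = 5461.79, Σpq = 2497.51
nΣpq − ΣpΣq = 17482.57 − 16863.12 = 619.45
nΣp² − (Σp)² = 8351.98 − 7885.44 = 466.54; nΣq² − (Σq)² = 38232.53 − 36062.01 = 2170.52
r = 619.45 / √(466.54 × 2170.52) = 619.45 / 1006.2974 ≈ 0.616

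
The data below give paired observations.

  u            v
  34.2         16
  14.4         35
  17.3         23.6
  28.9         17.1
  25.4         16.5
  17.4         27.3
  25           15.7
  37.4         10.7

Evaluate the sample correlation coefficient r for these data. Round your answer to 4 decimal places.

-0.8905

n = 8, Σu = 200, Σv = 161.9, Σu² = 5483.18, Σv² = 3708.89, Σuv = 3640.47
nΣuv − ΣuΣv = 29123.76 − 32380 = -3256.24
nΣu² − (Σu)² = 43865.44 − 40000 = 3865.44; nΣv² − (Σv)² = 29671.12 − 26211.61 = 3459.51
r = -3256.24 / √(3865.44 × 3459.51) = -3256.24 / 3656.8468 ≈ -0.8905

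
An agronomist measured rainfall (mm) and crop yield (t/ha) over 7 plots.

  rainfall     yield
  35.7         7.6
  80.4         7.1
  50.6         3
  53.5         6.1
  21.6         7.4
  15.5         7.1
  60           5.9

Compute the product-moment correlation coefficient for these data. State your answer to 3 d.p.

-0.273

n = 7, Σx = 317.3, Σy = 44.2, Σx² = 17468.07, Σy² = 294.36, Σxy = 1944.2
nΣxy − ΣxΣy = 13609.4 − 14024.66 = -415.26
nΣx² − (Σx)² = 122276.49 − 100679.29 = 21597.2; nΣy² − (Σy)² = 2060.52 − 1953.64 = 106.88
r = -415.26 / √(21597.2 × 106.88) = -415.26 / 1519.3119 ≈ -0.273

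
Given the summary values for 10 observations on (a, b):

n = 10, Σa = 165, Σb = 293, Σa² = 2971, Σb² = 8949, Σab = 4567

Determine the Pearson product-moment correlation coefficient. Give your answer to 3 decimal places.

-0.889

r = (nΣab − ΣaΣb) / √[(nΣa² − (Σa)²)(nΣb² − (Σb)²)]
Numerator: 10×4567 − 165×293 = -2675
Denominator: √[(29710 − 27225)(89490 − 85849)] = √[2485 × 3641] = 3007.9702
r = -2675 / 3007.9702 ≈ -0.889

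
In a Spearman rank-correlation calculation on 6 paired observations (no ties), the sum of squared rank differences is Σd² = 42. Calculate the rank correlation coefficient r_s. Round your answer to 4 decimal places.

ρ = 1 − 6Σd² / [n(n²−1)] = 1 − 6×42 / (6×35)
  = 1 − 252/210 = 1 − 1.20000 ≈ -0.2000

-0.2000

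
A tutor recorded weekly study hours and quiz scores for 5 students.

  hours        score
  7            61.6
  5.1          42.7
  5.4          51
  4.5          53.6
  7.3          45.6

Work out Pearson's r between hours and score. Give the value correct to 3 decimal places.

0.196

n = 5, Σx = 29.3, Σy = 254.5, Σx² = 177.71, Σy² = 13171.17, Σxy = 1498.45
nΣxy − ΣxΣy = 7492.25 − 7456.85 = 35.4
nΣx² − (Σx)² = 888.55 − 858.49 = 30.06; nΣy² − (Σy)² = 65855.85 − 64770.25 = 1085.6
r = 35.4 / √(30.06 × 1085.6) = 35.4 / 180.6464 ≈ 0.196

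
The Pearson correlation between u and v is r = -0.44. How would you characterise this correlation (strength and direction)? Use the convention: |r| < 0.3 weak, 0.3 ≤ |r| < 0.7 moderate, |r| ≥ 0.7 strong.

moderate negative

r = -0.44 < 0 so the relationship is negative.
|r| = 0.44, which falls in the moderate range.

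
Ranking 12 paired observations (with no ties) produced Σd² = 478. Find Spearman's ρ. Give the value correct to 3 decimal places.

ρ = 1 − 6Σd² / [n(n²−1)] = 1 − 6×478 / (12×143)
  = 1 − 2868/1716 = 1 − 1.6713 ≈ -0.671

-0.671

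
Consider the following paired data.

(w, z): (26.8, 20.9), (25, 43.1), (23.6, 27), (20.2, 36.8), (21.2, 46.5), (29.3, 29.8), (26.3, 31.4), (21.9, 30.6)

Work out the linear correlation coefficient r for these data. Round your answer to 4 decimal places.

n = 8, Σw = 194.3, Σz = 266.1, Σw² = 4787.47, Σz² = 9350.27, Σwz = 6373.08
nΣwz − ΣwΣz = 50984.64 − 51703.23 = -718.59
nΣw² − (Σw)² = 38299.76 − 37752.49 = 547.27; nΣz² − (Σz)² = 74802.16 − 70809.21 = 3992.95
r = -718.59 / √(547.27 × 3992.95) = -718.59 / 1478.2496 ≈ -0.4861

-0.4861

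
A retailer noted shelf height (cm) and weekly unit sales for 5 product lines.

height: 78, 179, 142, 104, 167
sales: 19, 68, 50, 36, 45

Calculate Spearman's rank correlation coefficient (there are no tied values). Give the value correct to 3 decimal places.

Rank height: 1, 5, 3, 2, 4
Rank sales: 1, 5, 4, 2, 3
d = rank(height) − rank(sales): 0, 0, -1, 0, 1; Σd² = 2
ρ = 1 − 6Σd² / [n(n²−1)] = 1 − 6×2 / (5×24) = 1 − 12/120 ≈ 0.900

0.900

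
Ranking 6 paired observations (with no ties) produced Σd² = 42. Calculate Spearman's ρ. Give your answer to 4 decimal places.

ρ = 1 − 6Σd² / [n(n²−1)] = 1 − 6×42 / (6×35)
  = 1 − 252/210 = 1 − 1.20000 ≈ -0.2000

-0.2000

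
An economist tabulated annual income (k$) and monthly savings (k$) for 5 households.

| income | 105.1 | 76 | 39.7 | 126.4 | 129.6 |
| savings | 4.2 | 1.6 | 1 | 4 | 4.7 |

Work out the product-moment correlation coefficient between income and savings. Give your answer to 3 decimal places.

0.945

n = 5, Σx = 476.8, Σy = 15.5, Σx² = 51171.22, Σy² = 59.29, Σxy = 1717.44
nΣxy − ΣxΣy = 8587.2 − 7390.4 = 1196.8
nΣx² − (Σx)² = 255856.1 − 227338.24 = 28517.86; nΣy² − (Σy)² = 296.45 − 240.25 = 56.2
r = 1196.8 / √(28517.86 × 56.2) = 1196.8 / 1265.9794 ≈ 0.945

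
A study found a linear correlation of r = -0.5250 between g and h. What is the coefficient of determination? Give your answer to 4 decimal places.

0.2756

r² = (-0.5250)² = 0.2756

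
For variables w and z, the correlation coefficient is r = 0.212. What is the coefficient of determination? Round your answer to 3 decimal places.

0.045

r² = (0.212)² = 0.045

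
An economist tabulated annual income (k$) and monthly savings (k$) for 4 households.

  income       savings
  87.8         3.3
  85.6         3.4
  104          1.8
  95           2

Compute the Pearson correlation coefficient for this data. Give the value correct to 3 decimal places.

-0.933

n = 4, Σx = 372.4, Σy = 10.5, Σx² = 34877.2, Σy² = 29.69, Σxy = 957.98
nΣxy − ΣxΣy = 3831.92 − 3910.2 = -78.28
nΣx² − (Σx)² = 139508.8 − 138681.76 = 827.04; nΣy² − (Σy)² = 118.76 − 110.25 = 8.51
r = -78.28 / √(827.04 × 8.51) = -78.28 / 83.8934 ≈ -0.933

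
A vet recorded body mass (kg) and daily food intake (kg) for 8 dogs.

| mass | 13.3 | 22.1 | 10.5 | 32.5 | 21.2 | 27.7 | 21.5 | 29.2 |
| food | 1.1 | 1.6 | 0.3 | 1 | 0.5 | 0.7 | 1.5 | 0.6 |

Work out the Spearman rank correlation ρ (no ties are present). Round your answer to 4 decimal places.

0.2381

Rank mass: 2, 5, 1, 8, 3, 6, 4, 7
Rank food: 6, 8, 1, 5, 2, 4, 7, 3
d = rank(mass) − rank(food): -4, -3, 0, 3, 1, 2, -3, 4; Σd² = 64
ρ = 1 − 6Σd² / [n(n²−1)] = 1 − 6×64 / (8×63) = 1 − 384/504 ≈ 0.2381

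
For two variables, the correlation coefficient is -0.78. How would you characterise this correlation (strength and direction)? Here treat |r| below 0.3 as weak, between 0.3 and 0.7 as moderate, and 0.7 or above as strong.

strong negative

r = -0.78 < 0 so the relationship is negative.
|r| = 0.78, which falls in the strong range.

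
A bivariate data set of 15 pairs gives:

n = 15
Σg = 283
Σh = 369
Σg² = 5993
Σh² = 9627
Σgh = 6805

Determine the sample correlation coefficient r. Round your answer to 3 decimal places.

r = (nΣgh − ΣgΣh) / √[(nΣg² − (Σg)²)(nΣh² − (Σh)²)]
Numerator: 15×6805 − 283×369 = -2352
Denominator: √[(89895 − 80089)(144405 − 136161)] = √[9806 × 8244] = 8991.1436
r = -2352 / 8991.1436 ≈ -0.262

-0.262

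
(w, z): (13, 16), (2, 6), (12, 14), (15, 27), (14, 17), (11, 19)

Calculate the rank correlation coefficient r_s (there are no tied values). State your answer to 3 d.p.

0.657

Rank w: 4, 1, 3, 6, 5, 2
Rank z: 3, 1, 2, 6, 4, 5
d = rank(w) − rank(z): 1, 0, 1, 0, 1, -3; Σd² = 12
ρ = 1 − 6Σd² / [n(n²−1)] = 1 − 6×12 / (6×35) = 1 − 72/210 ≈ 0.657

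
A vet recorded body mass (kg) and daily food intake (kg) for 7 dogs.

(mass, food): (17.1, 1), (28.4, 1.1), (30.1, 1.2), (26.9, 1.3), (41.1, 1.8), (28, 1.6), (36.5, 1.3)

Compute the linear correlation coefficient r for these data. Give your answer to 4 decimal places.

n = 7, Σx = 208.1, Σy = 9.3, Σx² = 6534.05, Σy² = 12.83, Σxy = 285.66
nΣxy − ΣxΣy = 1999.62 − 1935.33 = 64.29
nΣx² − (Σx)² = 45738.35 − 43305.61 = 2432.74; nΣy² − (Σy)² = 89.81 − 86.49 = 3.32
r = 64.29 / √(2432.74 × 3.32) = 64.29 / 89.8704 ≈ 0.7154

0.7154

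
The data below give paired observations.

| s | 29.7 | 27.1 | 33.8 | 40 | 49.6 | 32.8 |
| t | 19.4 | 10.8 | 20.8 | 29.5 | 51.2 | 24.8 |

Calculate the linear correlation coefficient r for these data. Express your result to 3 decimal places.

n = 6, Σs = 213, Σt = 156.5, Σs² = 7894.94, Σt² = 5032.37, Σst = 6104.86
nΣst − ΣsΣt = 36629.16 − 33334.5 = 3294.66
nΣs² − (Σs)² = 47369.64 − 45369 = 2000.64; nΣt² − (Σt)² = 30194.22 − 24492.25 = 5701.97
r = 3294.66 / √(2000.64 × 5701.97) = 3294.66 / 3377.5123 ≈ 0.975

0.975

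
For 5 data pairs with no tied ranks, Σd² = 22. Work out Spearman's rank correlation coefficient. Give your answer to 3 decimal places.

ρ = 1 − 6Σd² / [n(n²−1)] = 1 − 6×22 / (5×24)
  = 1 − 132/120 = 1 − 1.1000 ≈ -0.100

-0.100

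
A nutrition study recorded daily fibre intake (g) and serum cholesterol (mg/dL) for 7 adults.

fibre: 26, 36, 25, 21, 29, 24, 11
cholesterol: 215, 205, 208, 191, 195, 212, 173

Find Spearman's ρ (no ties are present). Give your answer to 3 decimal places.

0.429

Rank fibre: 5, 7, 4, 2, 6, 3, 1
Rank cholesterol: 7, 4, 5, 2, 3, 6, 1
d = rank(fibre) − rank(cholesterol): -2, 3, -1, 0, 3, -3, 0; Σd² = 32
ρ = 1 − 6Σd² / [n(n²−1)] = 1 − 6×32 / (7×48) = 1 − 192/336 ≈ 0.429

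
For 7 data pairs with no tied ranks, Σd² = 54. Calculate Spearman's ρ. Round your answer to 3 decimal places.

ρ = 1 − 6Σd² / [n(n²−1)] = 1 − 6×54 / (7×48)
  = 1 − 324/336 = 1 − 0.9643 ≈ 0.036

0.036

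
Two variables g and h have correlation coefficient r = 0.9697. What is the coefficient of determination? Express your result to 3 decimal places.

0.940

r² = (0.9697)² = 0.940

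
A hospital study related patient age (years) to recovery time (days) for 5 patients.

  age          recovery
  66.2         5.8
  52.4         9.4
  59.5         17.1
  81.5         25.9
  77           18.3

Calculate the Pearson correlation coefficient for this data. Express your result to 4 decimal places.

n = 5, Σx = 336.6, Σy = 76.5, Σx² = 23239.7, Σy² = 1420.11, Σxy = 5413.92
nΣxy − ΣxΣy = 27069.6 − 25749.9 = 1319.7
nΣx² − (Σx)² = 116198.5 − 113299.56 = 2898.94; nΣy² − (Σy)² = 7100.55 − 5852.25 = 1248.3
r = 1319.7 / √(2898.94 × 1248.3) = 1319.7 / 1902.3004 ≈ 0.6937

0.6937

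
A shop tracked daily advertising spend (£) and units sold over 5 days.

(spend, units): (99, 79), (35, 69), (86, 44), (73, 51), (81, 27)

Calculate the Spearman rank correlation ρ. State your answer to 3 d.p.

Rank spend: 5, 1, 4, 2, 3
Rank units: 5, 4, 2, 3, 1
d = rank(spend) − rank(units): 0, -3, 2, -1, 2; Σd² = 18
ρ = 1 − 6Σd² / [n(n²−1)] = 1 − 6×18 / (5×24) = 1 − 108/120 ≈ 0.100

0.100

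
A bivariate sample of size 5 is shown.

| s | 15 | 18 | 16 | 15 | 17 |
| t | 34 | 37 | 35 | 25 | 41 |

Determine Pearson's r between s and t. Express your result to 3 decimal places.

n = 5, Σs = 81, Σt = 172, Σs² = 1319, Σt² = 6056, Σst = 2808
nΣst − ΣsΣt = 14040 − 13932 = 108
nΣs² − (Σs)² = 6595 − 6561 = 34; nΣt² − (Σt)² = 30280 − 29584 = 696
r = 108 / √(34 × 696) = 108 / 153.8311 ≈ 0.702

0.702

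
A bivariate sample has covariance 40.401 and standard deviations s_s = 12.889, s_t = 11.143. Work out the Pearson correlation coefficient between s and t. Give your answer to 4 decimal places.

0.2813

r = Cov(s,t) / (s_s · s_t) = 40.401 / (12.889 × 11.143)
  = 40.401 / 143.6221 ≈ 0.2813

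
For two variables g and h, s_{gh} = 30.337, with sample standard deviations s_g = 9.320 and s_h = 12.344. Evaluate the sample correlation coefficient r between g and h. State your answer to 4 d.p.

0.2637

r = Cov(g,h) / (s_g · s_h) = 30.337 / (9.320 × 12.344)
  = 30.337 / 115.0461 ≈ 0.2637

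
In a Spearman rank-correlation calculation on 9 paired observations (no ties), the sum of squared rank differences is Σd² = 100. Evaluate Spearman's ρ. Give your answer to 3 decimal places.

ρ = 1 − 6Σd² / [n(n²−1)] = 1 − 6×100 / (9×80)
  = 1 − 600/720 = 1 − 0.8333 ≈ 0.167

0.167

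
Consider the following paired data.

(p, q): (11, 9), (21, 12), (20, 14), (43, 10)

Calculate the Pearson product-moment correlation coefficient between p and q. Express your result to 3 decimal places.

n = 4, Σp = 95, Σq = 45, Σp² = 2811, Σq² = 521, Σpq = 1061
nΣpq − ΣpΣq = 4244 − 4275 = -31
nΣp² − (Σp)² = 11244 − 9025 = 2219; nΣq² − (Σq)² = 2084 − 2025 = 59
r = -31 / √(2219 × 59) = -31 / 361.8301 ≈ -0.086

-0.086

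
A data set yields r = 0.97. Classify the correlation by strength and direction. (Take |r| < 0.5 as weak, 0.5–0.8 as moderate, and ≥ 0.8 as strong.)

r = 0.97 > 0 so the relationship is positive.
|r| = 0.97, which falls in the strong range.

strong positive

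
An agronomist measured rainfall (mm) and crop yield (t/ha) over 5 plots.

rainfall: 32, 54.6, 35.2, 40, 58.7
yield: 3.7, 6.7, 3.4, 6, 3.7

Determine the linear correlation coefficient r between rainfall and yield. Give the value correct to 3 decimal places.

0.340

n = 5, Σx = 220.5, Σy = 23.5, Σx² = 10289.89, Σy² = 119.83, Σxy = 1061.09
nΣxy − ΣxΣy = 5305.45 − 5181.75 = 123.7
nΣx² − (Σx)² = 51449.45 − 48620.25 = 2829.2; nΣy² − (Σy)² = 599.15 − 552.25 = 46.9
r = 123.7 / √(2829.2 × 46.9) = 123.7 / 364.2657 ≈ 0.340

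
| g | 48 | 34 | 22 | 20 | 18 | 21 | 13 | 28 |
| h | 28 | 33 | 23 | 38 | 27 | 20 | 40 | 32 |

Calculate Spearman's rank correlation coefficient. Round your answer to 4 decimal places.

Rank g: 8, 7, 5, 3, 2, 4, 1, 6
Rank h: 4, 6, 2, 7, 3, 1, 8, 5
d = rank(g) − rank(h): 4, 1, 3, -4, -1, 3, -7, 1; Σd² = 102
ρ = 1 − 6Σd² / [n(n²−1)] = 1 − 6×102 / (8×63) = 1 − 612/504 ≈ -0.2143

-0.2143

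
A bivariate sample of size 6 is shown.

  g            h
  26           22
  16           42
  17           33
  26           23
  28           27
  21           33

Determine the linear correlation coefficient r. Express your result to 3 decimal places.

n = 6, Σg = 134, Σh = 180, Σg² = 3122, Σh² = 5684, Σgh = 3852
nΣgh − ΣgΣh = 23112 − 24120 = -1008
nΣg² − (Σg)² = 18732 − 17956 = 776; nΣh² − (Σh)² = 34104 − 32400 = 1704
r = -1008 / √(776 × 1704) = -1008 / 1149.9148 ≈ -0.877

-0.877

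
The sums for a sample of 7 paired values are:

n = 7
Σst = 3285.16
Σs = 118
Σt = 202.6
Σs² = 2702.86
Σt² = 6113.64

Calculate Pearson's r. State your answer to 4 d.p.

-0.3081

r = (nΣst − ΣsΣt) / √[(nΣs² − (Σs)²)(nΣt² − (Σt)²)]
Numerator: 7×3285.16 − 118×202.6 = -910.68
Denominator: √[(18920.02 − 13924)(42795.48 − 41046.76)] = √[4996.02 × 1748.72] = 2955.7808
r = -910.68 / 2955.7808 ≈ -0.3081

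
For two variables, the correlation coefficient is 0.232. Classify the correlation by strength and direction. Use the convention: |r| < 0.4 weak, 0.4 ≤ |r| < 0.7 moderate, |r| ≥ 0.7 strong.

r = 0.232 > 0 so the relationship is positive.
|r| = 0.232, which falls in the weak range.

weak positive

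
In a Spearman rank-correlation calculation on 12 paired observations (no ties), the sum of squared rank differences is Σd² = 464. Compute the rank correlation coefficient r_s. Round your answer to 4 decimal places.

-0.6224

ρ = 1 − 6Σd² / [n(n²−1)] = 1 − 6×464 / (12×143)
  = 1 − 2784/1716 = 1 − 1.62238 ≈ -0.6224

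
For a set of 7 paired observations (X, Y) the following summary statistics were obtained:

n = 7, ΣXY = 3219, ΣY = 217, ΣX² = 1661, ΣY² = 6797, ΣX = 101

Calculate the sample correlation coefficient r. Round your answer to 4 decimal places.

0.7369

r = (nΣXY − ΣXΣY) / √[(nΣX² − (ΣX)²)(nΣY² − (ΣY)²)]
Numerator: 7×3219 − 101×217 = 616
Denominator: √[(11627 − 10201)(47579 − 47089)] = √[1426 × 490] = 835.9067
r = 616 / 835.9067 ≈ 0.7369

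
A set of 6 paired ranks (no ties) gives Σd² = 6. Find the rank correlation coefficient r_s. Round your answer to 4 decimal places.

0.8286

ρ = 1 − 6Σd² / [n(n²−1)] = 1 − 6×6 / (6×35)
  = 1 − 36/210 = 1 − 0.17143 ≈ 0.8286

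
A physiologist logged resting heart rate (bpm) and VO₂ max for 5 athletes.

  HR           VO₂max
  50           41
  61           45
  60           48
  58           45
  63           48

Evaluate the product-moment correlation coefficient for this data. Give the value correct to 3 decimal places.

n = 5, Σx = 292, Σy = 227, Σx² = 17154, Σy² = 10339, Σxy = 13309
nΣxy − ΣxΣy = 66545 − 66284 = 261
nΣx² − (Σx)² = 85770 − 85264 = 506; nΣy² − (Σy)² = 51695 − 51529 = 166
r = 261 / √(506 × 166) = 261 / 289.8206 ≈ 0.901

0.901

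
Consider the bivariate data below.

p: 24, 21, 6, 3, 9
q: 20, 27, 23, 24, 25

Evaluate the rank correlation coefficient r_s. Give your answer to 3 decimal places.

-0.100

Rank p: 5, 4, 2, 1, 3
Rank q: 1, 5, 2, 3, 4
d = rank(p) − rank(q): 4, -1, 0, -2, -1; Σd² = 22
ρ = 1 − 6Σd² / [n(n²−1)] = 1 − 6×22 / (5×24) = 1 − 132/120 ≈ -0.100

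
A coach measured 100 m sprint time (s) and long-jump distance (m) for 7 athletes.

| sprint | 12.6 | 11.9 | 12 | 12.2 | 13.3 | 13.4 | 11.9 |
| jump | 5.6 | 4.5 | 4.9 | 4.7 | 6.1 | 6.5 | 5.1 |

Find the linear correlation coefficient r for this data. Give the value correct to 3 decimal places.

n = 7, Σx = 87.3, Σy = 37.4, Σx² = 1091.27, Σy² = 203.18, Σxy = 469.17
nΣxy − ΣxΣy = 3284.19 − 3265.02 = 19.17
nΣx² − (Σx)² = 7638.89 − 7621.29 = 17.6; nΣy² − (Σy)² = 1422.26 − 1398.76 = 23.5
r = 19.17 / √(17.6 × 23.5) = 19.17 / 20.3372 ≈ 0.943

0.943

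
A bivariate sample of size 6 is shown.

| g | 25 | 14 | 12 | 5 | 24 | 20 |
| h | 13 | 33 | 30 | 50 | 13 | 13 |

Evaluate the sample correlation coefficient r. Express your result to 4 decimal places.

-0.9638

n = 6, Σg = 100, Σh = 152, Σg² = 1966, Σh² = 4996, Σgh = 1969
nΣgh − ΣgΣh = 11814 − 15200 = -3386
nΣg² − (Σg)² = 11796 − 10000 = 1796; nΣh² − (Σh)² = 29976 − 23104 = 6872
r = -3386 / √(1796 × 6872) = -3386 / 3513.1342 ≈ -0.9638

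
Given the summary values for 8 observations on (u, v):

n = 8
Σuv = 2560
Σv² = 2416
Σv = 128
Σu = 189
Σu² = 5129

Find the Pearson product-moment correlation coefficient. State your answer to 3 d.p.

-0.939

r = (nΣuv − ΣuΣv) / √[(nΣu² − (Σu)²)(nΣv² − (Σv)²)]
Numerator: 8×2560 − 189×128 = -3712
Denominator: √[(41032 − 35721)(19328 − 16384)] = √[5311 × 2944] = 3954.1856
r = -3712 / 3954.1856 ≈ -0.939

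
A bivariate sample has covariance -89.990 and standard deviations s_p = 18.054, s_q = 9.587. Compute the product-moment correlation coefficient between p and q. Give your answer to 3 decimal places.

r = Cov(p,q) / (s_p · s_q) = -89.990 / (18.054 × 9.587)
  = -89.990 / 173.0837 ≈ -0.520

-0.520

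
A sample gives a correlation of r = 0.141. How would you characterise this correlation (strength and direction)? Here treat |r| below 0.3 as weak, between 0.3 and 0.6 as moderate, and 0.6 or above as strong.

weak positive

r = 0.141 > 0 so the relationship is positive.
|r| = 0.141, which falls in the weak range.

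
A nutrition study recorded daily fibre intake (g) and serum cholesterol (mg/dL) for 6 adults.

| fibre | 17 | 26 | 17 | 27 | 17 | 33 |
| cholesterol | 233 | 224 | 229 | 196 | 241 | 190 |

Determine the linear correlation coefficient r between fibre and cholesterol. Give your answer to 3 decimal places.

-0.904

n = 6, Σx = 137, Σy = 1313, Σx² = 3361, Σy² = 289503, Σxy = 29337
nΣxy − ΣxΣy = 176022 − 179881 = -3859
nΣx² − (Σx)² = 20166 − 18769 = 1397; nΣy² − (Σy)² = 1737018 − 1723969 = 13049
r = -3859 / √(1397 × 13049) = -3859 / 4269.5964 ≈ -0.904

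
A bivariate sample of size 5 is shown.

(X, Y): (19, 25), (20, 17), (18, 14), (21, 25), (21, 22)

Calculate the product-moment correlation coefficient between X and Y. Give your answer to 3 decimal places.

0.568

n = 5, ΣX = 99, ΣY = 103, ΣX² = 1967, ΣY² = 2219, ΣXY = 2054
nΣXY − ΣXΣY = 10270 − 10197 = 73
nΣX² − (ΣX)² = 9835 − 9801 = 34; nΣY² − (ΣY)² = 11095 − 10609 = 486
r = 73 / √(34 × 486) = 73 / 128.5457 ≈ 0.568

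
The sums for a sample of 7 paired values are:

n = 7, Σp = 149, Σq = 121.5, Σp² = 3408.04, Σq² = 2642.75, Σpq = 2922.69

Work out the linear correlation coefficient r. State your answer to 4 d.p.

r = (nΣpq − ΣpΣq) / √[(nΣp² − (Σp)²)(nΣq² − (Σq)²)]
Numerator: 7×2922.69 − 149×121.5 = 2355.33
Denominator: √[(23856.28 − 22201)(18499.25 − 14762.25)] = √[1655.28 × 3737] = 2487.1231
r = 2355.33 / 2487.1231 ≈ 0.9470

0.9470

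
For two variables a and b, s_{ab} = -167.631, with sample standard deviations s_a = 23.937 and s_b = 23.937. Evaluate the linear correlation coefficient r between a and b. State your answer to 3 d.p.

r = Cov(a,b) / (s_a · s_b) = -167.631 / (23.937 × 23.937)
  = -167.631 / 572.9800 ≈ -0.293

-0.293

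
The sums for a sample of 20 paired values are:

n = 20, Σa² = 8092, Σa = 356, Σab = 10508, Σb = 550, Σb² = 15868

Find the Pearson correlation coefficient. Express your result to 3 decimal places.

0.629

r = (nΣab − ΣaΣb) / √[(nΣa² − (Σa)²)(nΣb² − (Σb)²)]
Numerator: 20×10508 − 356×550 = 14360
Denominator: √[(161840 − 126736)(317360 − 302500)] = √[35104 × 14860] = 22839.5587
r = 14360 / 22839.5587 ≈ 0.629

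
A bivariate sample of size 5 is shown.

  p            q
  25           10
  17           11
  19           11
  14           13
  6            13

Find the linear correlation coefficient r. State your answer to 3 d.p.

n = 5, Σp = 81, Σq = 58, Σp² = 1507, Σq² = 680, Σpq = 906
nΣpq − ΣpΣq = 4530 − 4698 = -168
nΣp² − (Σp)² = 7535 − 6561 = 974; nΣq² − (Σq)² = 3400 − 3364 = 36
r = -168 / √(974 × 36) = -168 / 187.2538 ≈ -0.897

-0.897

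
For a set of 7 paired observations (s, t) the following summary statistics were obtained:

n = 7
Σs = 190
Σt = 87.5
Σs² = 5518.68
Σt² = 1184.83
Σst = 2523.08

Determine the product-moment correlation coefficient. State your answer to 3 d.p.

0.816

r = (nΣst − ΣsΣt) / √[(nΣs² − (Σs)²)(nΣt² − (Σt)²)]
Numerator: 7×2523.08 − 190×87.5 = 1036.56
Denominator: √[(38630.76 − 36100)(8293.81 − 7656.25)] = √[2530.76 × 637.56] = 1270.2407
r = 1036.56 / 1270.2407 ≈ 0.816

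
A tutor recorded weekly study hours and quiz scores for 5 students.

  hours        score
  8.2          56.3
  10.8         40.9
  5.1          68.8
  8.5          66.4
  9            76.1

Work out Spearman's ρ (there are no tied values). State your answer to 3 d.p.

-0.300

Rank hours: 2, 5, 1, 3, 4
Rank score: 2, 1, 4, 3, 5
d = rank(hours) − rank(score): 0, 4, -3, 0, -1; Σd² = 26
ρ = 1 − 6Σd² / [n(n²−1)] = 1 − 6×26 / (5×24) = 1 − 156/120 ≈ -0.300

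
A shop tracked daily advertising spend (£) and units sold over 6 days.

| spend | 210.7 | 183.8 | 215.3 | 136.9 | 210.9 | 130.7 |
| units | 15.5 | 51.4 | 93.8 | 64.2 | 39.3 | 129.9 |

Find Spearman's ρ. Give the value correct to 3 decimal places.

Rank spend: 4, 3, 6, 2, 5, 1
Rank units: 1, 3, 5, 4, 2, 6
d = rank(spend) − rank(units): 3, 0, 1, -2, 3, -5; Σd² = 48
ρ = 1 − 6Σd² / [n(n²−1)] = 1 − 6×48 / (6×35) = 1 − 288/210 ≈ -0.371

-0.371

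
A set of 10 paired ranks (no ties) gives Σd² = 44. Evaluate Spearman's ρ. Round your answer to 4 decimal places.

0.7333

ρ = 1 − 6Σd² / [n(n²−1)] = 1 − 6×44 / (10×99)
  = 1 − 264/990 = 1 − 0.26667 ≈ 0.7333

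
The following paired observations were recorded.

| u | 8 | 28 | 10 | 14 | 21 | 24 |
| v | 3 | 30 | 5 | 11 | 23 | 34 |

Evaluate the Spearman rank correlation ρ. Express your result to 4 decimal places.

Rank u: 1, 6, 2, 3, 4, 5
Rank v: 1, 5, 2, 3, 4, 6
d = rank(u) − rank(v): 0, 1, 0, 0, 0, -1; Σd² = 2
ρ = 1 − 6Σd² / [n(n²−1)] = 1 − 6×2 / (6×35) = 1 − 12/210 ≈ 0.9429

0.9429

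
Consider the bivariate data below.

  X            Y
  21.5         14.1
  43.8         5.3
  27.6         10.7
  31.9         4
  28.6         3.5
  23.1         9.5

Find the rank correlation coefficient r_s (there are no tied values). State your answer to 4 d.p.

-0.7143

Rank X: 1, 6, 3, 5, 4, 2
Rank Y: 6, 3, 5, 2, 1, 4
d = rank(X) − rank(Y): -5, 3, -2, 3, 3, -2; Σd² = 60
ρ = 1 − 6Σd² / [n(n²−1)] = 1 − 6×60 / (6×35) = 1 − 360/210 ≈ -0.7143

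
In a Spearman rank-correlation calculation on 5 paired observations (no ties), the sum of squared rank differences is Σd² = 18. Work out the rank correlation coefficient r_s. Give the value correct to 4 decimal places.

ρ = 1 − 6Σd² / [n(n²−1)] = 1 − 6×18 / (5×24)
  = 1 − 108/120 = 1 − 0.90000 ≈ 0.1000

0.1000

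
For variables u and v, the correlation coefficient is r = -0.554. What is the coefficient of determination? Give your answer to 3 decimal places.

r² = (-0.554)² = 0.307

0.307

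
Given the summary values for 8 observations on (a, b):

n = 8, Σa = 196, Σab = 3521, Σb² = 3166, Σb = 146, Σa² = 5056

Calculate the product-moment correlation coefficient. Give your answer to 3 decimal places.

r = (nΣab − ΣaΣb) / √[(nΣa² − (Σa)²)(nΣb² − (Σb)²)]
Numerator: 8×3521 − 196×146 = -448
Denominator: √[(40448 − 38416)(25328 − 21316)] = √[2032 × 4012] = 2855.2380
r = -448 / 2855.2380 ≈ -0.157

-0.157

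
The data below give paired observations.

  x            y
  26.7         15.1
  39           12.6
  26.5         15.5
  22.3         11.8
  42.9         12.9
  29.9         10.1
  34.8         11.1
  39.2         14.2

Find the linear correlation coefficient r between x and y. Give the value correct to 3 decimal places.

n = 8, Σx = 261.3, Σy = 103.3, Σx² = 8915.53, Σy² = 1359.53, Σxy = 3366.78
nΣxy − ΣxΣy = 26934.24 − 26992.29 = -58.05
nΣx² − (Σx)² = 71324.24 − 68277.69 = 3046.55; nΣy² − (Σy)² = 10876.24 − 10670.89 = 205.35
r = -58.05 / √(3046.55 × 205.35) = -58.05 / 790.9545 ≈ -0.073

-0.073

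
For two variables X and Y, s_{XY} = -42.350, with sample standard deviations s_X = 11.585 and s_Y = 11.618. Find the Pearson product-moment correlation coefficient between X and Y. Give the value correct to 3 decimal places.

-0.315

r = Cov(X,Y) / (s_X · s_Y) = -42.350 / (11.585 × 11.618)
  = -42.350 / 134.5945 ≈ -0.315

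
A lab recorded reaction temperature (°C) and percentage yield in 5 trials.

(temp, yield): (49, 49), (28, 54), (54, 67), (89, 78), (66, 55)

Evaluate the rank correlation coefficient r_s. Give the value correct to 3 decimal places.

0.800

Rank temp: 2, 1, 3, 5, 4
Rank yield: 1, 2, 4, 5, 3
d = rank(temp) − rank(yield): 1, -1, -1, 0, 1; Σd² = 4
ρ = 1 − 6Σd² / [n(n²−1)] = 1 − 6×4 / (5×24) = 1 − 24/120 ≈ 0.800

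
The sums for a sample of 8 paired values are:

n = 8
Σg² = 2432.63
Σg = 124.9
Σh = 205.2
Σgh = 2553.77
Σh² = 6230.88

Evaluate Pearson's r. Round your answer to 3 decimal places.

r = (nΣgh − ΣgΣh) / √[(nΣg² − (Σg)²)(nΣh² − (Σh)²)]
Numerator: 8×2553.77 − 124.9×205.2 = -5199.32
Denominator: √[(19461.04 − 15600.01)(49847.04 − 42107.04)] = √[3861.03 × 7740] = 5466.6601
r = -5199.32 / 5466.6601 ≈ -0.951

-0.951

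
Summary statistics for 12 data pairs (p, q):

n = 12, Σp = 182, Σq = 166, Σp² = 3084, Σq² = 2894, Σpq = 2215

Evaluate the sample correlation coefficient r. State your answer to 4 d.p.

r = (nΣpq − ΣpΣq) / √[(nΣp² − (Σp)²)(nΣq² − (Σq)²)]
Numerator: 12×2215 − 182×166 = -3632
Denominator: √[(37008 − 33124)(34728 − 27556)] = √[3884 × 7172] = 5277.8829
r = -3632 / 5277.8829 ≈ -0.6882

-0.6882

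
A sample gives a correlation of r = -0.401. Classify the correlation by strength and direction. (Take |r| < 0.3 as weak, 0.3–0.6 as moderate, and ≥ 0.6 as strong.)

r = -0.401 < 0 so the relationship is negative.
|r| = 0.401, which falls in the moderate range.

moderate negative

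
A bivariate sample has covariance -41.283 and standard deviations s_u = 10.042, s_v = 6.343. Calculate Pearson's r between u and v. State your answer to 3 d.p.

-0.648

r = Cov(u,v) / (s_u · s_v) = -41.283 / (10.042 × 6.343)
  = -41.283 / 63.6964 ≈ -0.648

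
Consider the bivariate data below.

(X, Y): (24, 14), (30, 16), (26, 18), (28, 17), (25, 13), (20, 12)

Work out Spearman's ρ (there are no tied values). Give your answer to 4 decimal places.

0.7143

Rank X: 2, 6, 4, 5, 3, 1
Rank Y: 3, 4, 6, 5, 2, 1
d = rank(X) − rank(Y): -1, 2, -2, 0, 1, 0; Σd² = 10
ρ = 1 − 6Σd² / [n(n²−1)] = 1 − 6×10 / (6×35) = 1 − 60/210 ≈ 0.7143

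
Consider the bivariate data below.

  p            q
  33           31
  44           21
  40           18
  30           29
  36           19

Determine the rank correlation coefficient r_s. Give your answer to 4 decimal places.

-0.6000

Rank p: 2, 5, 4, 1, 3
Rank q: 5, 3, 1, 4, 2
d = rank(p) − rank(q): -3, 2, 3, -3, 1; Σd² = 32
ρ = 1 − 6Σd² / [n(n²−1)] = 1 − 6×32 / (5×24) = 1 − 192/120 ≈ -0.6000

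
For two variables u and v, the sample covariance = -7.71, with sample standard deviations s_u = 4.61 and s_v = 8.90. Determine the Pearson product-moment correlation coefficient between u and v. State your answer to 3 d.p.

r = Cov(u,v) / (s_u · s_v) = -7.71 / (4.61 × 8.90)
  = -7.71 / 41.0290 ≈ -0.188

-0.188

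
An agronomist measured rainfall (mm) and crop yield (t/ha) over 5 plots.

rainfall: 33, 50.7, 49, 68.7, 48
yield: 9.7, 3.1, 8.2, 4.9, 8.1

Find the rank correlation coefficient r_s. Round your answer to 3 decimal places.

-0.800

Rank rainfall: 1, 4, 3, 5, 2
Rank yield: 5, 1, 4, 2, 3
d = rank(rainfall) − rank(yield): -4, 3, -1, 3, -1; Σd² = 36
ρ = 1 − 6Σd² / [n(n²−1)] = 1 − 6×36 / (5×24) = 1 − 216/120 ≈ -0.800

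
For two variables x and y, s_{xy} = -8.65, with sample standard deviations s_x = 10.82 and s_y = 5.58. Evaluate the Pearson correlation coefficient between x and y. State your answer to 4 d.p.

-0.1433

r = Cov(x,y) / (s_x · s_y) = -8.65 / (10.82 × 5.58)
  = -8.65 / 60.3756 ≈ -0.1433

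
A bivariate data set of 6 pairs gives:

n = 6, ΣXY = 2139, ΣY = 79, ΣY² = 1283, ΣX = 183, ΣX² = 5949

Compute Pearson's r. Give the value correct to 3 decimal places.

-0.905

r = (nΣXY − ΣXΣY) / √[(nΣX² − (ΣX)²)(nΣY² − (ΣY)²)]
Numerator: 6×2139 − 183×79 = -1623
Denominator: √[(35694 − 33489)(7698 − 6241)] = √[2205 × 1457] = 1792.3964
r = -1623 / 1792.3964 ≈ -0.905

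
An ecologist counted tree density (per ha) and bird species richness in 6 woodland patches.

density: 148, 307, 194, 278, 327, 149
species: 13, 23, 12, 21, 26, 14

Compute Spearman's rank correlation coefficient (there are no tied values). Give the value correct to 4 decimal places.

Rank density: 1, 5, 3, 4, 6, 2
Rank species: 2, 5, 1, 4, 6, 3
d = rank(density) − rank(species): -1, 0, 2, 0, 0, -1; Σd² = 6
ρ = 1 − 6Σd² / [n(n²−1)] = 1 − 6×6 / (6×35) = 1 − 36/210 ≈ 0.8286

0.8286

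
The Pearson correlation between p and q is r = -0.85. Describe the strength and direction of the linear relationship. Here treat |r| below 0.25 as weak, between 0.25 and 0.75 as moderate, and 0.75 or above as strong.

strong negative

r = -0.85 < 0 so the relationship is negative.
|r| = 0.85, which falls in the strong range.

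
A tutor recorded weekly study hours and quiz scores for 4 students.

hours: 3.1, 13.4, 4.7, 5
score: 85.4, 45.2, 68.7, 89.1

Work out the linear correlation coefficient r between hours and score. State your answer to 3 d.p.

n = 4, Σx = 26.2, Σy = 288.4, Σx² = 236.26, Σy² = 21994.7, Σxy = 1638.81
nΣxy − ΣxΣy = 6555.24 − 7556.08 = -1000.84
nΣx² − (Σx)² = 945.04 − 686.44 = 258.6; nΣy² − (Σy)² = 87978.8 − 83174.56 = 4804.24
r = -1000.84 / √(258.6 × 4804.24) = -1000.84 / 1114.6194 ≈ -0.898

-0.898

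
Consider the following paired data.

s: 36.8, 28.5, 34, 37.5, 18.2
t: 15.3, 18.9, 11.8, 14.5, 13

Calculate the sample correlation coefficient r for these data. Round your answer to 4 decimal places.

0.0548

n = 5, Σs = 155, Σt = 73.5, Σs² = 5059.98, Σt² = 1109.79, Σst = 2283.24
nΣst − ΣsΣt = 11416.2 − 11392.5 = 23.7
nΣs² − (Σs)² = 25299.9 − 24025 = 1274.9; nΣt² − (Σt)² = 5548.95 − 5402.25 = 146.7
r = 23.7 / √(1274.9 × 146.7) = 23.7 / 432.4671 ≈ 0.0548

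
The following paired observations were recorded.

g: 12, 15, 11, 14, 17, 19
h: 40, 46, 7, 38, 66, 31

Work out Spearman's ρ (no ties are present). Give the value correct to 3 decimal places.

Rank g: 2, 4, 1, 3, 5, 6
Rank h: 4, 5, 1, 3, 6, 2
d = rank(g) − rank(h): -2, -1, 0, 0, -1, 4; Σd² = 22
ρ = 1 − 6Σd² / [n(n²−1)] = 1 − 6×22 / (6×35) = 1 − 132/210 ≈ 0.371

0.371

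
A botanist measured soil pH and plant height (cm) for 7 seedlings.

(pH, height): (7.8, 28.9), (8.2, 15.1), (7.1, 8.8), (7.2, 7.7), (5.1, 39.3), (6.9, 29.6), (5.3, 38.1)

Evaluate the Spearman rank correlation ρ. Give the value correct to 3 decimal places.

Rank pH: 6, 7, 4, 5, 1, 3, 2
Rank height: 4, 3, 2, 1, 7, 5, 6
d = rank(pH) − rank(height): 2, 4, 2, 4, -6, -2, -4; Σd² = 96
ρ = 1 − 6Σd² / [n(n²−1)] = 1 − 6×96 / (7×48) = 1 − 576/336 ≈ -0.714

-0.714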